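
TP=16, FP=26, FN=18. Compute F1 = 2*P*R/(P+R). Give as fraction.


F1 = 2 * P * R / (P + R)
P = TP/(TP+FP) = 16/42 = 8/21
R = TP/(TP+FN) = 16/34 = 8/17
2 * P * R = 2 * 8/21 * 8/17 = 128/357
P + R = 8/21 + 8/17 = 304/357
F1 = 128/357 / 304/357 = 8/19

8/19


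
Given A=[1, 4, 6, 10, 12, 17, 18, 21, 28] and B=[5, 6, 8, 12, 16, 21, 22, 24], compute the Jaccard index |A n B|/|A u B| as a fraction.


A intersect B = [6, 12, 21]
|A intersect B| = 3
A union B = [1, 4, 5, 6, 8, 10, 12, 16, 17, 18, 21, 22, 24, 28]
|A union B| = 14
Jaccard = 3/14 = 3/14

3/14


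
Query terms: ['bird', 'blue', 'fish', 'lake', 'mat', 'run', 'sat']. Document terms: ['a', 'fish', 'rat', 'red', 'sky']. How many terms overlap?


Query terms: ['bird', 'blue', 'fish', 'lake', 'mat', 'run', 'sat']
Document terms: ['a', 'fish', 'rat', 'red', 'sky']
Common terms: ['fish']
Overlap count = 1

1


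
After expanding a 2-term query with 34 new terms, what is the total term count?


Original terms: 2
Expansion terms: 34
Total = 2 + 34 = 36

36


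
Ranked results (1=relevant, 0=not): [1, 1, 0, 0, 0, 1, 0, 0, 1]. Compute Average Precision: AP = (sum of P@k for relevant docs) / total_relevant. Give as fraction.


Computing P@k for each relevant position:
Position 1: relevant, P@1 = 1/1 = 1
Position 2: relevant, P@2 = 2/2 = 1
Position 3: not relevant
Position 4: not relevant
Position 5: not relevant
Position 6: relevant, P@6 = 3/6 = 1/2
Position 7: not relevant
Position 8: not relevant
Position 9: relevant, P@9 = 4/9 = 4/9
Sum of P@k = 1 + 1 + 1/2 + 4/9 = 53/18
AP = 53/18 / 4 = 53/72

53/72


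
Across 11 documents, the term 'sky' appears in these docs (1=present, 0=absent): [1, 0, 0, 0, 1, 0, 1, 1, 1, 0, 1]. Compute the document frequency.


Checking each document for 'sky':
Doc 1: present
Doc 2: absent
Doc 3: absent
Doc 4: absent
Doc 5: present
Doc 6: absent
Doc 7: present
Doc 8: present
Doc 9: present
Doc 10: absent
Doc 11: present
df = sum of presences = 1 + 0 + 0 + 0 + 1 + 0 + 1 + 1 + 1 + 0 + 1 = 6

6


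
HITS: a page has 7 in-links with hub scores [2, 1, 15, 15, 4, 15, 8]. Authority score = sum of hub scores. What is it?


Authority = sum of hub scores of in-linkers
In-link 1: hub score = 2
In-link 2: hub score = 1
In-link 3: hub score = 15
In-link 4: hub score = 15
In-link 5: hub score = 4
In-link 6: hub score = 15
In-link 7: hub score = 8
Authority = 2 + 1 + 15 + 15 + 4 + 15 + 8 = 60

60


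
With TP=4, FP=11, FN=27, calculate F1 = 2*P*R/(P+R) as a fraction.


F1 = 2 * P * R / (P + R)
P = TP/(TP+FP) = 4/15 = 4/15
R = TP/(TP+FN) = 4/31 = 4/31
2 * P * R = 2 * 4/15 * 4/31 = 32/465
P + R = 4/15 + 4/31 = 184/465
F1 = 32/465 / 184/465 = 4/23

4/23


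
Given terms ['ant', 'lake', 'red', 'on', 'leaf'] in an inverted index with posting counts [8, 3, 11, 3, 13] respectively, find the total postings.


Summing posting list sizes:
'ant': 8 postings
'lake': 3 postings
'red': 11 postings
'on': 3 postings
'leaf': 13 postings
Total = 8 + 3 + 11 + 3 + 13 = 38

38


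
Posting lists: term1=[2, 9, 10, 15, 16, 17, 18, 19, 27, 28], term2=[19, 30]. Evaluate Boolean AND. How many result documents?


Boolean AND: find intersection of posting lists
term1 docs: [2, 9, 10, 15, 16, 17, 18, 19, 27, 28]
term2 docs: [19, 30]
Intersection: [19]
|intersection| = 1

1


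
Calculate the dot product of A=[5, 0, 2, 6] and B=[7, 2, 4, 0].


Dot product = sum of element-wise products
A[0]*B[0] = 5*7 = 35
A[1]*B[1] = 0*2 = 0
A[2]*B[2] = 2*4 = 8
A[3]*B[3] = 6*0 = 0
Sum = 35 + 0 + 8 + 0 = 43

43


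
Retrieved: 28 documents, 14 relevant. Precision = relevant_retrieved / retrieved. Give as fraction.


Precision = relevant_retrieved / total_retrieved
= 14 / 28
= 14 / (14 + 14)
= 1/2

1/2


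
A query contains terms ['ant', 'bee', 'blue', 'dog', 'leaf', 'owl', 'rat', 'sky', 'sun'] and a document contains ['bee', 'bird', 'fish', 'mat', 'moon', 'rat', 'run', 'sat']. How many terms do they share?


Query terms: ['ant', 'bee', 'blue', 'dog', 'leaf', 'owl', 'rat', 'sky', 'sun']
Document terms: ['bee', 'bird', 'fish', 'mat', 'moon', 'rat', 'run', 'sat']
Common terms: ['bee', 'rat']
Overlap count = 2

2


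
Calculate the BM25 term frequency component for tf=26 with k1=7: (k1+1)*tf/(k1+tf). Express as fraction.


BM25 TF component = (k1+1)*tf / (k1+tf)
k1 = 7, tf = 26
Numerator = (7+1)*26 = 208
Denominator = 7 + 26 = 33
= 208/33 = 208/33

208/33


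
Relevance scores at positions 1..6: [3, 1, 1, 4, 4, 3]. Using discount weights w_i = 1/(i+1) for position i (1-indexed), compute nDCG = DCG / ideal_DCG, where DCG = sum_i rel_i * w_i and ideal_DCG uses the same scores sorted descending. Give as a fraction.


Position discount weights w_i = 1/(i+1) for i=1..6:
Weights = [1/2, 1/3, 1/4, 1/5, 1/6, 1/7]
Actual relevance: [3, 1, 1, 4, 4, 3]
DCG = 3/2 + 1/3 + 1/4 + 4/5 + 4/6 + 3/7 = 557/140
Ideal relevance (sorted desc): [4, 4, 3, 3, 1, 1]
Ideal DCG = 4/2 + 4/3 + 3/4 + 3/5 + 1/6 + 1/7 = 699/140
nDCG = DCG / ideal_DCG = 557/140 / 699/140 = 557/699

557/699


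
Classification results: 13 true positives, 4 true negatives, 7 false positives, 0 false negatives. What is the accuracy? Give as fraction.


Accuracy = (TP + TN) / (TP + TN + FP + FN)
TP + TN = 13 + 4 = 17
Total = 13 + 4 + 7 + 0 = 24
Accuracy = 17 / 24 = 17/24

17/24


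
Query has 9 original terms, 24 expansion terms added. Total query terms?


Original terms: 9
Expansion terms: 24
Total = 9 + 24 = 33

33


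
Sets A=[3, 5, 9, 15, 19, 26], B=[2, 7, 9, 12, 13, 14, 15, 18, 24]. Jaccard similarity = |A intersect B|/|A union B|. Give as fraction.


A intersect B = [9, 15]
|A intersect B| = 2
A union B = [2, 3, 5, 7, 9, 12, 13, 14, 15, 18, 19, 24, 26]
|A union B| = 13
Jaccard = 2/13 = 2/13

2/13


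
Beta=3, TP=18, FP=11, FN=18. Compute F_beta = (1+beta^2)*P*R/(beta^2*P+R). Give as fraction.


P = TP/(TP+FP) = 18/29 = 18/29
R = TP/(TP+FN) = 18/36 = 1/2
beta^2 = 3^2 = 9
(1 + beta^2) = 10
Numerator = (1+beta^2)*P*R = 90/29
Denominator = beta^2*P + R = 162/29 + 1/2 = 353/58
F_beta = 180/353

180/353


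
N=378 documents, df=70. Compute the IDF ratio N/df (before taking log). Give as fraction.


IDF ratio = N / df
= 378 / 70
= 27/5

27/5


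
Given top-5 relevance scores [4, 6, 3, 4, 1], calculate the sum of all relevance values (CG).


Cumulative Gain = sum of relevance scores
Position 1: rel=4, running sum=4
Position 2: rel=6, running sum=10
Position 3: rel=3, running sum=13
Position 4: rel=4, running sum=17
Position 5: rel=1, running sum=18
CG = 18

18


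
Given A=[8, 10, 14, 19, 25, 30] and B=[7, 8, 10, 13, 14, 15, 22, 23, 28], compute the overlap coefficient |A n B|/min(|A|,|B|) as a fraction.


A intersect B = [8, 10, 14]
|A intersect B| = 3
min(|A|, |B|) = min(6, 9) = 6
Overlap = 3 / 6 = 1/2

1/2


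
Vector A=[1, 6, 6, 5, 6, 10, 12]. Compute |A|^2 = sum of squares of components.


|A|^2 = sum of squared components
A[0]^2 = 1^2 = 1
A[1]^2 = 6^2 = 36
A[2]^2 = 6^2 = 36
A[3]^2 = 5^2 = 25
A[4]^2 = 6^2 = 36
A[5]^2 = 10^2 = 100
A[6]^2 = 12^2 = 144
Sum = 1 + 36 + 36 + 25 + 36 + 100 + 144 = 378

378


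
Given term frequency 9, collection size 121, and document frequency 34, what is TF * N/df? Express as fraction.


TF * (N/df)
= 9 * (121/34)
= 9 * 121/34
= 1089/34

1089/34


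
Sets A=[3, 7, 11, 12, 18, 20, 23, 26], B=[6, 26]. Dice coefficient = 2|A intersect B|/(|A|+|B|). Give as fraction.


A intersect B = [26]
|A intersect B| = 1
|A| = 8, |B| = 2
Dice = 2*1 / (8+2)
= 2 / 10 = 1/5

1/5


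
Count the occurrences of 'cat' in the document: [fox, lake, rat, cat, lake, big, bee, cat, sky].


Document has 9 words
Scanning for 'cat':
Found at positions: [3, 7]
Count = 2

2


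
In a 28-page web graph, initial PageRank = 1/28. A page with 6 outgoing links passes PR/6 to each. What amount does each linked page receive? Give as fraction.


Initial PR = 1/28 = 1/28
Outlinks = 6
Contribution per link = PR / outlinks
= 1/28 / 6
= 1/168

1/168


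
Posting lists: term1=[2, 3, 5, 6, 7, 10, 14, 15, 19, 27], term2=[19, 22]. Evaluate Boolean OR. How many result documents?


Boolean OR: find union of posting lists
term1 docs: [2, 3, 5, 6, 7, 10, 14, 15, 19, 27]
term2 docs: [19, 22]
Union: [2, 3, 5, 6, 7, 10, 14, 15, 19, 22, 27]
|union| = 11

11


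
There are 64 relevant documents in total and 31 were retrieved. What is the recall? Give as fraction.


Recall = retrieved_relevant / total_relevant
= 31 / 64
= 31 / (31 + 33)
= 31/64

31/64


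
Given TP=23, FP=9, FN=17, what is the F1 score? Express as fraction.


F1 = 2 * P * R / (P + R)
P = TP/(TP+FP) = 23/32 = 23/32
R = TP/(TP+FN) = 23/40 = 23/40
2 * P * R = 2 * 23/32 * 23/40 = 529/640
P + R = 23/32 + 23/40 = 207/160
F1 = 529/640 / 207/160 = 23/36

23/36


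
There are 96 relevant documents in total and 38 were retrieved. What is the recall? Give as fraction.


Recall = retrieved_relevant / total_relevant
= 38 / 96
= 38 / (38 + 58)
= 19/48

19/48


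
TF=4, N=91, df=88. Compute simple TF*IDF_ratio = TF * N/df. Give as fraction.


TF * (N/df)
= 4 * (91/88)
= 4 * 91/88
= 91/22

91/22


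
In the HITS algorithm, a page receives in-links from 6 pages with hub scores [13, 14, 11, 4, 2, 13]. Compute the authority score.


Authority = sum of hub scores of in-linkers
In-link 1: hub score = 13
In-link 2: hub score = 14
In-link 3: hub score = 11
In-link 4: hub score = 4
In-link 5: hub score = 2
In-link 6: hub score = 13
Authority = 13 + 14 + 11 + 4 + 2 + 13 = 57

57


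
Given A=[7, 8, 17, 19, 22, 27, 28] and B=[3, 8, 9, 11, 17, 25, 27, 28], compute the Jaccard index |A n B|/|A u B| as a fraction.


A intersect B = [8, 17, 27, 28]
|A intersect B| = 4
A union B = [3, 7, 8, 9, 11, 17, 19, 22, 25, 27, 28]
|A union B| = 11
Jaccard = 4/11 = 4/11

4/11


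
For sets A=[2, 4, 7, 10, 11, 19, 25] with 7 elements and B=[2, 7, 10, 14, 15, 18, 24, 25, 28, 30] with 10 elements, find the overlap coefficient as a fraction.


A intersect B = [2, 7, 10, 25]
|A intersect B| = 4
min(|A|, |B|) = min(7, 10) = 7
Overlap = 4 / 7 = 4/7

4/7


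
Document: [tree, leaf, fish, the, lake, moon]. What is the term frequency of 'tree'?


Document has 6 words
Scanning for 'tree':
Found at positions: [0]
Count = 1

1


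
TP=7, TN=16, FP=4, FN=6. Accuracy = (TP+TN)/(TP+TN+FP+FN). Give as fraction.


Accuracy = (TP + TN) / (TP + TN + FP + FN)
TP + TN = 7 + 16 = 23
Total = 7 + 16 + 4 + 6 = 33
Accuracy = 23 / 33 = 23/33

23/33


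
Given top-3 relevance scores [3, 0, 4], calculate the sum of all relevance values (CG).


Cumulative Gain = sum of relevance scores
Position 1: rel=3, running sum=3
Position 2: rel=0, running sum=3
Position 3: rel=4, running sum=7
CG = 7

7


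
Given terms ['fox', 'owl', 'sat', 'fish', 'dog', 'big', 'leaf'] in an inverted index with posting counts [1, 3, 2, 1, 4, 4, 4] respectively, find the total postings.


Summing posting list sizes:
'fox': 1 postings
'owl': 3 postings
'sat': 2 postings
'fish': 1 postings
'dog': 4 postings
'big': 4 postings
'leaf': 4 postings
Total = 1 + 3 + 2 + 1 + 4 + 4 + 4 = 19

19


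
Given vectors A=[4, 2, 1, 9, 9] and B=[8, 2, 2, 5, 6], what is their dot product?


Dot product = sum of element-wise products
A[0]*B[0] = 4*8 = 32
A[1]*B[1] = 2*2 = 4
A[2]*B[2] = 1*2 = 2
A[3]*B[3] = 9*5 = 45
A[4]*B[4] = 9*6 = 54
Sum = 32 + 4 + 2 + 45 + 54 = 137

137


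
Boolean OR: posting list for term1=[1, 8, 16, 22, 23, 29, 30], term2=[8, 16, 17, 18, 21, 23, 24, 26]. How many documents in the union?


Boolean OR: find union of posting lists
term1 docs: [1, 8, 16, 22, 23, 29, 30]
term2 docs: [8, 16, 17, 18, 21, 23, 24, 26]
Union: [1, 8, 16, 17, 18, 21, 22, 23, 24, 26, 29, 30]
|union| = 12

12


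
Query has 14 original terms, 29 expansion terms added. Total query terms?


Original terms: 14
Expansion terms: 29
Total = 14 + 29 = 43

43


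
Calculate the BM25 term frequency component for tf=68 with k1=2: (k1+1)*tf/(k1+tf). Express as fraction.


BM25 TF component = (k1+1)*tf / (k1+tf)
k1 = 2, tf = 68
Numerator = (2+1)*68 = 204
Denominator = 2 + 68 = 70
= 204/70 = 102/35

102/35


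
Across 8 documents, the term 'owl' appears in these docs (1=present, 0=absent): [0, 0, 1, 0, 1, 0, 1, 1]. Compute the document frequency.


Checking each document for 'owl':
Doc 1: absent
Doc 2: absent
Doc 3: present
Doc 4: absent
Doc 5: present
Doc 6: absent
Doc 7: present
Doc 8: present
df = sum of presences = 0 + 0 + 1 + 0 + 1 + 0 + 1 + 1 = 4

4


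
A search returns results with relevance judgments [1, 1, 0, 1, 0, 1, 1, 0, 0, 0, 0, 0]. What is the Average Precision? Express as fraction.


Computing P@k for each relevant position:
Position 1: relevant, P@1 = 1/1 = 1
Position 2: relevant, P@2 = 2/2 = 1
Position 3: not relevant
Position 4: relevant, P@4 = 3/4 = 3/4
Position 5: not relevant
Position 6: relevant, P@6 = 4/6 = 2/3
Position 7: relevant, P@7 = 5/7 = 5/7
Position 8: not relevant
Position 9: not relevant
Position 10: not relevant
Position 11: not relevant
Position 12: not relevant
Sum of P@k = 1 + 1 + 3/4 + 2/3 + 5/7 = 347/84
AP = 347/84 / 5 = 347/420

347/420


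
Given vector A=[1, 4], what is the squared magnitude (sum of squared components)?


|A|^2 = sum of squared components
A[0]^2 = 1^2 = 1
A[1]^2 = 4^2 = 16
Sum = 1 + 16 = 17

17


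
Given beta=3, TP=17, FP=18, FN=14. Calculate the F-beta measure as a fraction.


P = TP/(TP+FP) = 17/35 = 17/35
R = TP/(TP+FN) = 17/31 = 17/31
beta^2 = 3^2 = 9
(1 + beta^2) = 10
Numerator = (1+beta^2)*P*R = 578/217
Denominator = beta^2*P + R = 153/35 + 17/31 = 5338/1085
F_beta = 85/157

85/157


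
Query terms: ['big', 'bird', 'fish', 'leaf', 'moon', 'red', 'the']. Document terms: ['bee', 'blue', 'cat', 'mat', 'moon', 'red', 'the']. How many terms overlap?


Query terms: ['big', 'bird', 'fish', 'leaf', 'moon', 'red', 'the']
Document terms: ['bee', 'blue', 'cat', 'mat', 'moon', 'red', 'the']
Common terms: ['moon', 'red', 'the']
Overlap count = 3

3


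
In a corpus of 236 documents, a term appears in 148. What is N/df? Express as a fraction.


IDF ratio = N / df
= 236 / 148
= 59/37

59/37


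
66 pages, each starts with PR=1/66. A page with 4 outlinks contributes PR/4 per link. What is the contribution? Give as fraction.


Initial PR = 1/66 = 1/66
Outlinks = 4
Contribution per link = PR / outlinks
= 1/66 / 4
= 1/264

1/264


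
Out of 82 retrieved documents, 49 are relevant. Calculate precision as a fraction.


Precision = relevant_retrieved / total_retrieved
= 49 / 82
= 49 / (49 + 33)
= 49/82

49/82


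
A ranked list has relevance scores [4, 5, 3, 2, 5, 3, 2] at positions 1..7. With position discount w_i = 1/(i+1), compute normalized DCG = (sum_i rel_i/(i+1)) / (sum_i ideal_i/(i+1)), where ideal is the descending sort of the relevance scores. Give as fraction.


Position discount weights w_i = 1/(i+1) for i=1..7:
Weights = [1/2, 1/3, 1/4, 1/5, 1/6, 1/7, 1/8]
Actual relevance: [4, 5, 3, 2, 5, 3, 2]
DCG = 4/2 + 5/3 + 3/4 + 2/5 + 5/6 + 3/7 + 2/8 = 443/70
Ideal relevance (sorted desc): [5, 5, 4, 3, 3, 2, 2]
Ideal DCG = 5/2 + 5/3 + 4/4 + 3/5 + 3/6 + 2/7 + 2/8 = 2857/420
nDCG = DCG / ideal_DCG = 443/70 / 2857/420 = 2658/2857

2658/2857


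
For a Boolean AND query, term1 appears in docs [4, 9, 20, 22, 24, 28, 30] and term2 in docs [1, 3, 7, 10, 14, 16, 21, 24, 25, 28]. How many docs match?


Boolean AND: find intersection of posting lists
term1 docs: [4, 9, 20, 22, 24, 28, 30]
term2 docs: [1, 3, 7, 10, 14, 16, 21, 24, 25, 28]
Intersection: [24, 28]
|intersection| = 2

2


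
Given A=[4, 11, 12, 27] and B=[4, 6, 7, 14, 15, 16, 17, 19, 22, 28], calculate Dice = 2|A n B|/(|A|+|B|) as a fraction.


A intersect B = [4]
|A intersect B| = 1
|A| = 4, |B| = 10
Dice = 2*1 / (4+10)
= 2 / 14 = 1/7

1/7


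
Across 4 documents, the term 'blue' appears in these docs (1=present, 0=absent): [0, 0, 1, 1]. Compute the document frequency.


Checking each document for 'blue':
Doc 1: absent
Doc 2: absent
Doc 3: present
Doc 4: present
df = sum of presences = 0 + 0 + 1 + 1 = 2

2


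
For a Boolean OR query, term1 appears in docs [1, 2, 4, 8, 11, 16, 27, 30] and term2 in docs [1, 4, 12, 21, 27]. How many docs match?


Boolean OR: find union of posting lists
term1 docs: [1, 2, 4, 8, 11, 16, 27, 30]
term2 docs: [1, 4, 12, 21, 27]
Union: [1, 2, 4, 8, 11, 12, 16, 21, 27, 30]
|union| = 10

10


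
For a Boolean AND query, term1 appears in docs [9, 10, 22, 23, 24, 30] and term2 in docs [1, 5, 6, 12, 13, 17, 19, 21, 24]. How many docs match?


Boolean AND: find intersection of posting lists
term1 docs: [9, 10, 22, 23, 24, 30]
term2 docs: [1, 5, 6, 12, 13, 17, 19, 21, 24]
Intersection: [24]
|intersection| = 1

1


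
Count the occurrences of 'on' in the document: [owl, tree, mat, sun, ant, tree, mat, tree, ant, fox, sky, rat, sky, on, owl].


Document has 15 words
Scanning for 'on':
Found at positions: [13]
Count = 1

1


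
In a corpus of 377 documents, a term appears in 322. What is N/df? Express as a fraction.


IDF ratio = N / df
= 377 / 322
= 377/322

377/322


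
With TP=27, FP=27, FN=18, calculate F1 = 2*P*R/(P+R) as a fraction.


F1 = 2 * P * R / (P + R)
P = TP/(TP+FP) = 27/54 = 1/2
R = TP/(TP+FN) = 27/45 = 3/5
2 * P * R = 2 * 1/2 * 3/5 = 3/5
P + R = 1/2 + 3/5 = 11/10
F1 = 3/5 / 11/10 = 6/11

6/11


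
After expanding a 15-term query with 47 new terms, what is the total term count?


Original terms: 15
Expansion terms: 47
Total = 15 + 47 = 62

62


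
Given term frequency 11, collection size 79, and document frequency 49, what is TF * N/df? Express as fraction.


TF * (N/df)
= 11 * (79/49)
= 11 * 79/49
= 869/49

869/49


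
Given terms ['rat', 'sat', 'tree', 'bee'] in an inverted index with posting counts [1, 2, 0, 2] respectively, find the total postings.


Summing posting list sizes:
'rat': 1 postings
'sat': 2 postings
'tree': 0 postings
'bee': 2 postings
Total = 1 + 2 + 0 + 2 = 5

5


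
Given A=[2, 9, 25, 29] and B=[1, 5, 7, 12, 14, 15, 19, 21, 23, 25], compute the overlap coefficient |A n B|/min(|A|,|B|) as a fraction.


A intersect B = [25]
|A intersect B| = 1
min(|A|, |B|) = min(4, 10) = 4
Overlap = 1 / 4 = 1/4

1/4


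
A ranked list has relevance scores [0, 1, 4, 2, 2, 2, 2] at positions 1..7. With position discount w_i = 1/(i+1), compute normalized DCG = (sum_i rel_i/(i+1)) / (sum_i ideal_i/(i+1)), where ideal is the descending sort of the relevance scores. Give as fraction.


Position discount weights w_i = 1/(i+1) for i=1..7:
Weights = [1/2, 1/3, 1/4, 1/5, 1/6, 1/7, 1/8]
Actual relevance: [0, 1, 4, 2, 2, 2, 2]
DCG = 0/2 + 1/3 + 4/4 + 2/5 + 2/6 + 2/7 + 2/8 = 1093/420
Ideal relevance (sorted desc): [4, 2, 2, 2, 2, 1, 0]
Ideal DCG = 4/2 + 2/3 + 2/4 + 2/5 + 2/6 + 1/7 + 0/8 = 283/70
nDCG = DCG / ideal_DCG = 1093/420 / 283/70 = 1093/1698

1093/1698


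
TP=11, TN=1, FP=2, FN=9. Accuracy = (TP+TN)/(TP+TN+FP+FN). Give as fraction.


Accuracy = (TP + TN) / (TP + TN + FP + FN)
TP + TN = 11 + 1 = 12
Total = 11 + 1 + 2 + 9 = 23
Accuracy = 12 / 23 = 12/23

12/23


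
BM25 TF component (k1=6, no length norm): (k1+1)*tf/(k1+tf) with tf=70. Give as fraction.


BM25 TF component = (k1+1)*tf / (k1+tf)
k1 = 6, tf = 70
Numerator = (6+1)*70 = 490
Denominator = 6 + 70 = 76
= 490/76 = 245/38

245/38


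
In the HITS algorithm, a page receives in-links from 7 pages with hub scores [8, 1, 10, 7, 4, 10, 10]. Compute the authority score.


Authority = sum of hub scores of in-linkers
In-link 1: hub score = 8
In-link 2: hub score = 1
In-link 3: hub score = 10
In-link 4: hub score = 7
In-link 5: hub score = 4
In-link 6: hub score = 10
In-link 7: hub score = 10
Authority = 8 + 1 + 10 + 7 + 4 + 10 + 10 = 50

50


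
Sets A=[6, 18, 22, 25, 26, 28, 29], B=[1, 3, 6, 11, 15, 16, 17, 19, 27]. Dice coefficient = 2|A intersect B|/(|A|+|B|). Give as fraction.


A intersect B = [6]
|A intersect B| = 1
|A| = 7, |B| = 9
Dice = 2*1 / (7+9)
= 2 / 16 = 1/8

1/8


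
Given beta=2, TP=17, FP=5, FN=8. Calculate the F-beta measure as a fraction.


P = TP/(TP+FP) = 17/22 = 17/22
R = TP/(TP+FN) = 17/25 = 17/25
beta^2 = 2^2 = 4
(1 + beta^2) = 5
Numerator = (1+beta^2)*P*R = 289/110
Denominator = beta^2*P + R = 34/11 + 17/25 = 1037/275
F_beta = 85/122

85/122


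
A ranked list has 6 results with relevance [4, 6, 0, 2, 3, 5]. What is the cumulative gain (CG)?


Cumulative Gain = sum of relevance scores
Position 1: rel=4, running sum=4
Position 2: rel=6, running sum=10
Position 3: rel=0, running sum=10
Position 4: rel=2, running sum=12
Position 5: rel=3, running sum=15
Position 6: rel=5, running sum=20
CG = 20

20


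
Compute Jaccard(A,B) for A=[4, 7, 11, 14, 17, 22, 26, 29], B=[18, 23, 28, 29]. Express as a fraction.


A intersect B = [29]
|A intersect B| = 1
A union B = [4, 7, 11, 14, 17, 18, 22, 23, 26, 28, 29]
|A union B| = 11
Jaccard = 1/11 = 1/11

1/11


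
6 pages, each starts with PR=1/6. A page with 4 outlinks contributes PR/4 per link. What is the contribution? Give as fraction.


Initial PR = 1/6 = 1/6
Outlinks = 4
Contribution per link = PR / outlinks
= 1/6 / 4
= 1/24

1/24


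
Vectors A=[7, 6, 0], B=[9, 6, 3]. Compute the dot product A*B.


Dot product = sum of element-wise products
A[0]*B[0] = 7*9 = 63
A[1]*B[1] = 6*6 = 36
A[2]*B[2] = 0*3 = 0
Sum = 63 + 36 + 0 = 99

99


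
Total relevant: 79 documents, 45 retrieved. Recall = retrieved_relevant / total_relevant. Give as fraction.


Recall = retrieved_relevant / total_relevant
= 45 / 79
= 45 / (45 + 34)
= 45/79

45/79


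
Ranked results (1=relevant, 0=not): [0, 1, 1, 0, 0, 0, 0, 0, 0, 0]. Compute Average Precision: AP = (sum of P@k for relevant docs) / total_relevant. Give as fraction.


Computing P@k for each relevant position:
Position 1: not relevant
Position 2: relevant, P@2 = 1/2 = 1/2
Position 3: relevant, P@3 = 2/3 = 2/3
Position 4: not relevant
Position 5: not relevant
Position 6: not relevant
Position 7: not relevant
Position 8: not relevant
Position 9: not relevant
Position 10: not relevant
Sum of P@k = 1/2 + 2/3 = 7/6
AP = 7/6 / 2 = 7/12

7/12


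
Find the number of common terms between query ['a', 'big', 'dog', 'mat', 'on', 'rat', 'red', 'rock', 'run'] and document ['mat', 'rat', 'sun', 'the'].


Query terms: ['a', 'big', 'dog', 'mat', 'on', 'rat', 'red', 'rock', 'run']
Document terms: ['mat', 'rat', 'sun', 'the']
Common terms: ['mat', 'rat']
Overlap count = 2

2


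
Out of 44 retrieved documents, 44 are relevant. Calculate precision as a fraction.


Precision = relevant_retrieved / total_retrieved
= 44 / 44
= 44 / (44 + 0)
= 1

1


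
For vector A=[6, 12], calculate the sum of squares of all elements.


|A|^2 = sum of squared components
A[0]^2 = 6^2 = 36
A[1]^2 = 12^2 = 144
Sum = 36 + 144 = 180

180


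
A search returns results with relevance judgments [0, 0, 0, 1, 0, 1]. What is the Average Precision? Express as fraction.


Computing P@k for each relevant position:
Position 1: not relevant
Position 2: not relevant
Position 3: not relevant
Position 4: relevant, P@4 = 1/4 = 1/4
Position 5: not relevant
Position 6: relevant, P@6 = 2/6 = 1/3
Sum of P@k = 1/4 + 1/3 = 7/12
AP = 7/12 / 2 = 7/24

7/24


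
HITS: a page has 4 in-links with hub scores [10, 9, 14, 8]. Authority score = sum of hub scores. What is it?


Authority = sum of hub scores of in-linkers
In-link 1: hub score = 10
In-link 2: hub score = 9
In-link 3: hub score = 14
In-link 4: hub score = 8
Authority = 10 + 9 + 14 + 8 = 41

41


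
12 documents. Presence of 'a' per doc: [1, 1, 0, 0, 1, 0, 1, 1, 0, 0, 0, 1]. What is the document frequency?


Checking each document for 'a':
Doc 1: present
Doc 2: present
Doc 3: absent
Doc 4: absent
Doc 5: present
Doc 6: absent
Doc 7: present
Doc 8: present
Doc 9: absent
Doc 10: absent
Doc 11: absent
Doc 12: present
df = sum of presences = 1 + 1 + 0 + 0 + 1 + 0 + 1 + 1 + 0 + 0 + 0 + 1 = 6

6


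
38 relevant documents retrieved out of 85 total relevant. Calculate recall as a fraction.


Recall = retrieved_relevant / total_relevant
= 38 / 85
= 38 / (38 + 47)
= 38/85

38/85


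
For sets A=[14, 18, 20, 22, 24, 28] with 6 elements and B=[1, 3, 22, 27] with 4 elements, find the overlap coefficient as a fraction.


A intersect B = [22]
|A intersect B| = 1
min(|A|, |B|) = min(6, 4) = 4
Overlap = 1 / 4 = 1/4

1/4


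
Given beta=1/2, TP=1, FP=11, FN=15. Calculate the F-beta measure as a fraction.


P = TP/(TP+FP) = 1/12 = 1/12
R = TP/(TP+FN) = 1/16 = 1/16
beta^2 = 1/2^2 = 1/4
(1 + beta^2) = 5/4
Numerator = (1+beta^2)*P*R = 5/768
Denominator = beta^2*P + R = 1/48 + 1/16 = 1/12
F_beta = 5/64

5/64


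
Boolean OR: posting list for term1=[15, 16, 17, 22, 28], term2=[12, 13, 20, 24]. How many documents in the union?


Boolean OR: find union of posting lists
term1 docs: [15, 16, 17, 22, 28]
term2 docs: [12, 13, 20, 24]
Union: [12, 13, 15, 16, 17, 20, 22, 24, 28]
|union| = 9

9


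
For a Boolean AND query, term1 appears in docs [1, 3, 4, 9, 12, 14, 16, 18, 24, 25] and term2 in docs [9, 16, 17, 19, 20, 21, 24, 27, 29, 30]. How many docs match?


Boolean AND: find intersection of posting lists
term1 docs: [1, 3, 4, 9, 12, 14, 16, 18, 24, 25]
term2 docs: [9, 16, 17, 19, 20, 21, 24, 27, 29, 30]
Intersection: [9, 16, 24]
|intersection| = 3

3


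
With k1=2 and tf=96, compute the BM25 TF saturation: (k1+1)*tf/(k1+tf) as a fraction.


BM25 TF component = (k1+1)*tf / (k1+tf)
k1 = 2, tf = 96
Numerator = (2+1)*96 = 288
Denominator = 2 + 96 = 98
= 288/98 = 144/49

144/49


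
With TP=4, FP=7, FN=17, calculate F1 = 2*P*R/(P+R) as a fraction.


F1 = 2 * P * R / (P + R)
P = TP/(TP+FP) = 4/11 = 4/11
R = TP/(TP+FN) = 4/21 = 4/21
2 * P * R = 2 * 4/11 * 4/21 = 32/231
P + R = 4/11 + 4/21 = 128/231
F1 = 32/231 / 128/231 = 1/4

1/4


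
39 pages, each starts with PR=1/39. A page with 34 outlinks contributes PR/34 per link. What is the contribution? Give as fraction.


Initial PR = 1/39 = 1/39
Outlinks = 34
Contribution per link = PR / outlinks
= 1/39 / 34
= 1/1326

1/1326


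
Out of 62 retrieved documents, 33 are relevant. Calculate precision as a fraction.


Precision = relevant_retrieved / total_retrieved
= 33 / 62
= 33 / (33 + 29)
= 33/62

33/62


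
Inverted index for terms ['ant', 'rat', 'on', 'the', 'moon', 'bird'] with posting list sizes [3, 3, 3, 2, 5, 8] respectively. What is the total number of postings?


Summing posting list sizes:
'ant': 3 postings
'rat': 3 postings
'on': 3 postings
'the': 2 postings
'moon': 5 postings
'bird': 8 postings
Total = 3 + 3 + 3 + 2 + 5 + 8 = 24

24


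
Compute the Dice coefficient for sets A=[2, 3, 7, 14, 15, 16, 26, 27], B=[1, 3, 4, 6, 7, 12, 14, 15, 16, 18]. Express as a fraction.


A intersect B = [3, 7, 14, 15, 16]
|A intersect B| = 5
|A| = 8, |B| = 10
Dice = 2*5 / (8+10)
= 10 / 18 = 5/9

5/9


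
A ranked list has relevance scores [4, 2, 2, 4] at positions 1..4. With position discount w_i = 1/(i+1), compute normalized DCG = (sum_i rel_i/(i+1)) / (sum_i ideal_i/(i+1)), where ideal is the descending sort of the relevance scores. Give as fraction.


Position discount weights w_i = 1/(i+1) for i=1..4:
Weights = [1/2, 1/3, 1/4, 1/5]
Actual relevance: [4, 2, 2, 4]
DCG = 4/2 + 2/3 + 2/4 + 4/5 = 119/30
Ideal relevance (sorted desc): [4, 4, 2, 2]
Ideal DCG = 4/2 + 4/3 + 2/4 + 2/5 = 127/30
nDCG = DCG / ideal_DCG = 119/30 / 127/30 = 119/127

119/127


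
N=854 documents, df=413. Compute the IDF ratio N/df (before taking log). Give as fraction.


IDF ratio = N / df
= 854 / 413
= 122/59

122/59


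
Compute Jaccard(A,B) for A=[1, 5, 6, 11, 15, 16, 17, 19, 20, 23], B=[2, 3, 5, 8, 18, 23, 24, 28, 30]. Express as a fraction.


A intersect B = [5, 23]
|A intersect B| = 2
A union B = [1, 2, 3, 5, 6, 8, 11, 15, 16, 17, 18, 19, 20, 23, 24, 28, 30]
|A union B| = 17
Jaccard = 2/17 = 2/17

2/17


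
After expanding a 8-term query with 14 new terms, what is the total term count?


Original terms: 8
Expansion terms: 14
Total = 8 + 14 = 22

22


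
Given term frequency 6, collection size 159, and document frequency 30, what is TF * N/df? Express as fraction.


TF * (N/df)
= 6 * (159/30)
= 6 * 53/10
= 159/5

159/5


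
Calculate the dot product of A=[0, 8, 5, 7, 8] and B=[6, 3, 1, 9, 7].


Dot product = sum of element-wise products
A[0]*B[0] = 0*6 = 0
A[1]*B[1] = 8*3 = 24
A[2]*B[2] = 5*1 = 5
A[3]*B[3] = 7*9 = 63
A[4]*B[4] = 8*7 = 56
Sum = 0 + 24 + 5 + 63 + 56 = 148

148


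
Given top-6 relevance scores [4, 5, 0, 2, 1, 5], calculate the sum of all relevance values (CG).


Cumulative Gain = sum of relevance scores
Position 1: rel=4, running sum=4
Position 2: rel=5, running sum=9
Position 3: rel=0, running sum=9
Position 4: rel=2, running sum=11
Position 5: rel=1, running sum=12
Position 6: rel=5, running sum=17
CG = 17

17


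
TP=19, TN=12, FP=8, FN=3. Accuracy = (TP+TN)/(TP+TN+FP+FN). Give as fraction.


Accuracy = (TP + TN) / (TP + TN + FP + FN)
TP + TN = 19 + 12 = 31
Total = 19 + 12 + 8 + 3 = 42
Accuracy = 31 / 42 = 31/42

31/42


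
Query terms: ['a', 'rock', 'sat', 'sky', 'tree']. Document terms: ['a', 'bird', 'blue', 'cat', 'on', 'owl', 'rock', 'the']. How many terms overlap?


Query terms: ['a', 'rock', 'sat', 'sky', 'tree']
Document terms: ['a', 'bird', 'blue', 'cat', 'on', 'owl', 'rock', 'the']
Common terms: ['a', 'rock']
Overlap count = 2

2


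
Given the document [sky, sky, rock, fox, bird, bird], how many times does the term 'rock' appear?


Document has 6 words
Scanning for 'rock':
Found at positions: [2]
Count = 1

1


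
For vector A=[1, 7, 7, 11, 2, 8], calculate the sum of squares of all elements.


|A|^2 = sum of squared components
A[0]^2 = 1^2 = 1
A[1]^2 = 7^2 = 49
A[2]^2 = 7^2 = 49
A[3]^2 = 11^2 = 121
A[4]^2 = 2^2 = 4
A[5]^2 = 8^2 = 64
Sum = 1 + 49 + 49 + 121 + 4 + 64 = 288

288


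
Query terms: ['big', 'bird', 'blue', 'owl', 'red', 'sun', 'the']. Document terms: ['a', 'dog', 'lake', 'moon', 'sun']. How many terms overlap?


Query terms: ['big', 'bird', 'blue', 'owl', 'red', 'sun', 'the']
Document terms: ['a', 'dog', 'lake', 'moon', 'sun']
Common terms: ['sun']
Overlap count = 1

1


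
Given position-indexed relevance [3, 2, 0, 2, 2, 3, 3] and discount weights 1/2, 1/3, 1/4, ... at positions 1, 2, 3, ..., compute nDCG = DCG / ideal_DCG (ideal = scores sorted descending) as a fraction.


Position discount weights w_i = 1/(i+1) for i=1..7:
Weights = [1/2, 1/3, 1/4, 1/5, 1/6, 1/7, 1/8]
Actual relevance: [3, 2, 0, 2, 2, 3, 3]
DCG = 3/2 + 2/3 + 0/4 + 2/5 + 2/6 + 3/7 + 3/8 = 1037/280
Ideal relevance (sorted desc): [3, 3, 3, 2, 2, 2, 0]
Ideal DCG = 3/2 + 3/3 + 3/4 + 2/5 + 2/6 + 2/7 + 0/8 = 1793/420
nDCG = DCG / ideal_DCG = 1037/280 / 1793/420 = 3111/3586

3111/3586


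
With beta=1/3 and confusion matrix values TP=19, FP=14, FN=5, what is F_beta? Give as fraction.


P = TP/(TP+FP) = 19/33 = 19/33
R = TP/(TP+FN) = 19/24 = 19/24
beta^2 = 1/3^2 = 1/9
(1 + beta^2) = 10/9
Numerator = (1+beta^2)*P*R = 1805/3564
Denominator = beta^2*P + R = 19/297 + 19/24 = 2033/2376
F_beta = 190/321

190/321


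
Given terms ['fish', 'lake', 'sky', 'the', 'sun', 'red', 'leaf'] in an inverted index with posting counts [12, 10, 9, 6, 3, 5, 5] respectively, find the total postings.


Summing posting list sizes:
'fish': 12 postings
'lake': 10 postings
'sky': 9 postings
'the': 6 postings
'sun': 3 postings
'red': 5 postings
'leaf': 5 postings
Total = 12 + 10 + 9 + 6 + 3 + 5 + 5 = 50

50


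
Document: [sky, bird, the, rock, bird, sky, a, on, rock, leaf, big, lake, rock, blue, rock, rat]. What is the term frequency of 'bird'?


Document has 16 words
Scanning for 'bird':
Found at positions: [1, 4]
Count = 2

2


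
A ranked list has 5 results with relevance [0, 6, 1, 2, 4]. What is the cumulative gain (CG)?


Cumulative Gain = sum of relevance scores
Position 1: rel=0, running sum=0
Position 2: rel=6, running sum=6
Position 3: rel=1, running sum=7
Position 4: rel=2, running sum=9
Position 5: rel=4, running sum=13
CG = 13

13


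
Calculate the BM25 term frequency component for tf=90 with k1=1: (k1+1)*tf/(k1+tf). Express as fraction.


BM25 TF component = (k1+1)*tf / (k1+tf)
k1 = 1, tf = 90
Numerator = (1+1)*90 = 180
Denominator = 1 + 90 = 91
= 180/91 = 180/91

180/91


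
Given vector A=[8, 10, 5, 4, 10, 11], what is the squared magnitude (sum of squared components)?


|A|^2 = sum of squared components
A[0]^2 = 8^2 = 64
A[1]^2 = 10^2 = 100
A[2]^2 = 5^2 = 25
A[3]^2 = 4^2 = 16
A[4]^2 = 10^2 = 100
A[5]^2 = 11^2 = 121
Sum = 64 + 100 + 25 + 16 + 100 + 121 = 426

426


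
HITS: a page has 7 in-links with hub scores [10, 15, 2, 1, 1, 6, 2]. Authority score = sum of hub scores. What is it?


Authority = sum of hub scores of in-linkers
In-link 1: hub score = 10
In-link 2: hub score = 15
In-link 3: hub score = 2
In-link 4: hub score = 1
In-link 5: hub score = 1
In-link 6: hub score = 6
In-link 7: hub score = 2
Authority = 10 + 15 + 2 + 1 + 1 + 6 + 2 = 37

37


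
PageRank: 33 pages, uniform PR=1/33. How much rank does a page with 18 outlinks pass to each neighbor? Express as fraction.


Initial PR = 1/33 = 1/33
Outlinks = 18
Contribution per link = PR / outlinks
= 1/33 / 18
= 1/594

1/594


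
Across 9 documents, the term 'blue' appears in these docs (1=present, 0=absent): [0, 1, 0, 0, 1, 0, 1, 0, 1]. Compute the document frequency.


Checking each document for 'blue':
Doc 1: absent
Doc 2: present
Doc 3: absent
Doc 4: absent
Doc 5: present
Doc 6: absent
Doc 7: present
Doc 8: absent
Doc 9: present
df = sum of presences = 0 + 1 + 0 + 0 + 1 + 0 + 1 + 0 + 1 = 4

4


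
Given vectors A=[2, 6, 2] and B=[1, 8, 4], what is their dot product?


Dot product = sum of element-wise products
A[0]*B[0] = 2*1 = 2
A[1]*B[1] = 6*8 = 48
A[2]*B[2] = 2*4 = 8
Sum = 2 + 48 + 8 = 58

58


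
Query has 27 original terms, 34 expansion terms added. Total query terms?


Original terms: 27
Expansion terms: 34
Total = 27 + 34 = 61

61


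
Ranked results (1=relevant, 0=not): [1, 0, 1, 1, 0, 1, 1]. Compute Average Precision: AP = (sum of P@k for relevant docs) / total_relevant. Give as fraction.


Computing P@k for each relevant position:
Position 1: relevant, P@1 = 1/1 = 1
Position 2: not relevant
Position 3: relevant, P@3 = 2/3 = 2/3
Position 4: relevant, P@4 = 3/4 = 3/4
Position 5: not relevant
Position 6: relevant, P@6 = 4/6 = 2/3
Position 7: relevant, P@7 = 5/7 = 5/7
Sum of P@k = 1 + 2/3 + 3/4 + 2/3 + 5/7 = 319/84
AP = 319/84 / 5 = 319/420

319/420


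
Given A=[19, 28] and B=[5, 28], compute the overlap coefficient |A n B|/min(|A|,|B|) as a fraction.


A intersect B = [28]
|A intersect B| = 1
min(|A|, |B|) = min(2, 2) = 2
Overlap = 1 / 2 = 1/2

1/2


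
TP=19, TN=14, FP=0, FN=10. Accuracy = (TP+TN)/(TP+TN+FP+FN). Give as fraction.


Accuracy = (TP + TN) / (TP + TN + FP + FN)
TP + TN = 19 + 14 = 33
Total = 19 + 14 + 0 + 10 = 43
Accuracy = 33 / 43 = 33/43

33/43


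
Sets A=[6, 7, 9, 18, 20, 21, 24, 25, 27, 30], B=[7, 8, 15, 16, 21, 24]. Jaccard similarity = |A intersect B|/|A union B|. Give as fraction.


A intersect B = [7, 21, 24]
|A intersect B| = 3
A union B = [6, 7, 8, 9, 15, 16, 18, 20, 21, 24, 25, 27, 30]
|A union B| = 13
Jaccard = 3/13 = 3/13

3/13


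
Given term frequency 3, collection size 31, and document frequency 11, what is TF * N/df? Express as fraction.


TF * (N/df)
= 3 * (31/11)
= 3 * 31/11
= 93/11

93/11


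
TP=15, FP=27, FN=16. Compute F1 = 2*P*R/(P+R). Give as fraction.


F1 = 2 * P * R / (P + R)
P = TP/(TP+FP) = 15/42 = 5/14
R = TP/(TP+FN) = 15/31 = 15/31
2 * P * R = 2 * 5/14 * 15/31 = 75/217
P + R = 5/14 + 15/31 = 365/434
F1 = 75/217 / 365/434 = 30/73

30/73


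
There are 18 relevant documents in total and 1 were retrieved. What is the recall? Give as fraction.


Recall = retrieved_relevant / total_relevant
= 1 / 18
= 1 / (1 + 17)
= 1/18

1/18


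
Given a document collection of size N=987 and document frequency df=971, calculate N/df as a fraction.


IDF ratio = N / df
= 987 / 971
= 987/971

987/971


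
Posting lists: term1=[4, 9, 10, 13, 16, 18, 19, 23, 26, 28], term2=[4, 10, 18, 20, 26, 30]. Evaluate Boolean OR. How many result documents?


Boolean OR: find union of posting lists
term1 docs: [4, 9, 10, 13, 16, 18, 19, 23, 26, 28]
term2 docs: [4, 10, 18, 20, 26, 30]
Union: [4, 9, 10, 13, 16, 18, 19, 20, 23, 26, 28, 30]
|union| = 12

12


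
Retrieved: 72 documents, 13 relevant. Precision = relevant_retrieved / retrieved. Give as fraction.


Precision = relevant_retrieved / total_retrieved
= 13 / 72
= 13 / (13 + 59)
= 13/72

13/72


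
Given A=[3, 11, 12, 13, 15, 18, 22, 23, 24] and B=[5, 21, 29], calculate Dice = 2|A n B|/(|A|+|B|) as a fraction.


A intersect B = []
|A intersect B| = 0
|A| = 9, |B| = 3
Dice = 2*0 / (9+3)
= 0 / 12 = 0

0


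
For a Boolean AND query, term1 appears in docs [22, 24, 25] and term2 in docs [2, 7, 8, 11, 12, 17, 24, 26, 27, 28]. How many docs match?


Boolean AND: find intersection of posting lists
term1 docs: [22, 24, 25]
term2 docs: [2, 7, 8, 11, 12, 17, 24, 26, 27, 28]
Intersection: [24]
|intersection| = 1

1


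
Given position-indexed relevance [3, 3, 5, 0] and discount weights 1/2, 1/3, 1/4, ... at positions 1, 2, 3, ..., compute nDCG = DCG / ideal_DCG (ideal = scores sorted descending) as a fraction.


Position discount weights w_i = 1/(i+1) for i=1..4:
Weights = [1/2, 1/3, 1/4, 1/5]
Actual relevance: [3, 3, 5, 0]
DCG = 3/2 + 3/3 + 5/4 + 0/5 = 15/4
Ideal relevance (sorted desc): [5, 3, 3, 0]
Ideal DCG = 5/2 + 3/3 + 3/4 + 0/5 = 17/4
nDCG = DCG / ideal_DCG = 15/4 / 17/4 = 15/17

15/17


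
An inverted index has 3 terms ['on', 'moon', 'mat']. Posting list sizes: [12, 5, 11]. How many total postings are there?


Summing posting list sizes:
'on': 12 postings
'moon': 5 postings
'mat': 11 postings
Total = 12 + 5 + 11 = 28

28


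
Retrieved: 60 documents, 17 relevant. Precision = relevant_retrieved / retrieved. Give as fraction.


Precision = relevant_retrieved / total_retrieved
= 17 / 60
= 17 / (17 + 43)
= 17/60

17/60


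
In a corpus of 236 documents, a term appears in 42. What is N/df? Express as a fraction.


IDF ratio = N / df
= 236 / 42
= 118/21

118/21


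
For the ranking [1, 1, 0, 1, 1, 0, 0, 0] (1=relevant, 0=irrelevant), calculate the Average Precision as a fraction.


Computing P@k for each relevant position:
Position 1: relevant, P@1 = 1/1 = 1
Position 2: relevant, P@2 = 2/2 = 1
Position 3: not relevant
Position 4: relevant, P@4 = 3/4 = 3/4
Position 5: relevant, P@5 = 4/5 = 4/5
Position 6: not relevant
Position 7: not relevant
Position 8: not relevant
Sum of P@k = 1 + 1 + 3/4 + 4/5 = 71/20
AP = 71/20 / 4 = 71/80

71/80


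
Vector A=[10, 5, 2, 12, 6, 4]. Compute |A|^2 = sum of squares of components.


|A|^2 = sum of squared components
A[0]^2 = 10^2 = 100
A[1]^2 = 5^2 = 25
A[2]^2 = 2^2 = 4
A[3]^2 = 12^2 = 144
A[4]^2 = 6^2 = 36
A[5]^2 = 4^2 = 16
Sum = 100 + 25 + 4 + 144 + 36 + 16 = 325

325


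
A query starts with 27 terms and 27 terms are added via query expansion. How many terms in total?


Original terms: 27
Expansion terms: 27
Total = 27 + 27 = 54

54


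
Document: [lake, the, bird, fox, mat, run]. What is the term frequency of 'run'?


Document has 6 words
Scanning for 'run':
Found at positions: [5]
Count = 1

1


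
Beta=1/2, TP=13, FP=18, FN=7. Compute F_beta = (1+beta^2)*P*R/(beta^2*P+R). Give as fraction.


P = TP/(TP+FP) = 13/31 = 13/31
R = TP/(TP+FN) = 13/20 = 13/20
beta^2 = 1/2^2 = 1/4
(1 + beta^2) = 5/4
Numerator = (1+beta^2)*P*R = 169/496
Denominator = beta^2*P + R = 13/124 + 13/20 = 117/155
F_beta = 65/144

65/144


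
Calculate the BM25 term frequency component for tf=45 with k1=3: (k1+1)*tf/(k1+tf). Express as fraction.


BM25 TF component = (k1+1)*tf / (k1+tf)
k1 = 3, tf = 45
Numerator = (3+1)*45 = 180
Denominator = 3 + 45 = 48
= 180/48 = 15/4

15/4


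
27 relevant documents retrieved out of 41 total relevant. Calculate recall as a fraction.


Recall = retrieved_relevant / total_relevant
= 27 / 41
= 27 / (27 + 14)
= 27/41

27/41
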